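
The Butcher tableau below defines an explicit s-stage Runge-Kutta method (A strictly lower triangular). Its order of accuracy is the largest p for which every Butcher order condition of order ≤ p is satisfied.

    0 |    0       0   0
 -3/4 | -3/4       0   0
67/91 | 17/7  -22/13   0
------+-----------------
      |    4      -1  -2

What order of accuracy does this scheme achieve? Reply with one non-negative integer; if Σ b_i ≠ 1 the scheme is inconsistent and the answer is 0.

b = (4, -1, -2)
c = (0, -3/4, 67/91)
Ac = (0, 0, 33/26)
Σ b_i: 4·1 + (-1)·1 + (-2)·1 = 1 ✓
b·c: (-1)·(-3/4) + (-2)·67/91 = -263/364 ≠ 1/2 ⇒ order 1.

1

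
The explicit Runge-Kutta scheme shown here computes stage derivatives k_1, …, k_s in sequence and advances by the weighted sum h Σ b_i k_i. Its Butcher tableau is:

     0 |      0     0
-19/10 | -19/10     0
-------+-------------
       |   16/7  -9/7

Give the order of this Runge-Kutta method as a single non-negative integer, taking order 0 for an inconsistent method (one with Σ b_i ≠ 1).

1

b = (16/7, -9/7)
c = (0, -19/10)
Σ b_i: 16/7·1 + (-9/7)·1 = 1 ✓
b·c: (-9/7)·(-19/10) = 171/70 ≠ 1/2 ⇒ order 1.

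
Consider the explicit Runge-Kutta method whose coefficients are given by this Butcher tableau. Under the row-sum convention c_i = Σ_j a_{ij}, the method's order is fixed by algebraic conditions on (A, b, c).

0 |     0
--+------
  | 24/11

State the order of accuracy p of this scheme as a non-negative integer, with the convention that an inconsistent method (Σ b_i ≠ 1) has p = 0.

b = (24/11)
c = (0)
Σ b_i: 24/11·1 = 24/11 ≠ 1 ⇒ order 0.

0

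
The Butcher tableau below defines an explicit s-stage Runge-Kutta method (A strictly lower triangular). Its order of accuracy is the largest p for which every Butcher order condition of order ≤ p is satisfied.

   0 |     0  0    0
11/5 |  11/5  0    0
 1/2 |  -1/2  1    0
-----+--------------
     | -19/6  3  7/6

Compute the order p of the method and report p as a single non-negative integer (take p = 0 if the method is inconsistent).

b = (-19/6, 3, 7/6)
c = (0, 11/5, 1/2)
Ac = (0, 0, 11/5)
Σ b_i: (-19/6)·1 + 3·1 + 7/6·1 = 1 ✓
b·c: 3·11/5 + 7/6·1/2 = 431/60 ≠ 1/2 ⇒ order 1.

1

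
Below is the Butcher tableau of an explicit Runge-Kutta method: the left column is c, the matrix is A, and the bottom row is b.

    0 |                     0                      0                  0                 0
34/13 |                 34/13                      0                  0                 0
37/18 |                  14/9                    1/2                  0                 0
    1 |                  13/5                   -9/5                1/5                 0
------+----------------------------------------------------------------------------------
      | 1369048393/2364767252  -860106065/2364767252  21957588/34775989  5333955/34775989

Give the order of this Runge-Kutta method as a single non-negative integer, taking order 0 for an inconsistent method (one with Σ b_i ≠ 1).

b = (1369048393/2364767252, -860106065/2364767252, 21957588/34775989, 5333955/34775989)
c = (0, 34/13, 37/18, 1)
Ac = (0, 0, 17/13, -5027/1170)
Σ b_i: 1369048393/2364767252·1 + (-860106065/2364767252)·1 + 21957588/34775989·1 + 5333955/34775989·1 = 1 ✓
b·c: (-860106065/2364767252)·34/13 + 21957588/34775989·37/18 + 5333955/34775989·1 = 1/2 ✓
b·c²: (-860106065/2364767252)·1156/169 + 21957588/34775989·1369/324 + 5333955/34775989·1 = 1/3 ✓
b·Ac: 21957588/34775989·17/13 + 5333955/34775989·(-5027/1170) = 1/6 ✓
b·c³: (-860106065/2364767252)·39304/2197 + 21957588/34775989·50653/5832 + 5333955/34775989·1 = -21227391131/24412744278 ≠ 1/4 ⇒ order 3.
b·(c∘Ac): 21957588/34775989·629/234 + 5333955/34775989·(-5027/1170) = 2816188165/2712527142 ≠ 1/8
b·Ac²: 21957588/34775989·578/169 + 5333955/34775989·(-627907/54756) = 19559326609/48825488556 ≠ 1/12
b·A²c: 5333955/34775989·17/65 = 18135447/452087857 ≠ 1/24

3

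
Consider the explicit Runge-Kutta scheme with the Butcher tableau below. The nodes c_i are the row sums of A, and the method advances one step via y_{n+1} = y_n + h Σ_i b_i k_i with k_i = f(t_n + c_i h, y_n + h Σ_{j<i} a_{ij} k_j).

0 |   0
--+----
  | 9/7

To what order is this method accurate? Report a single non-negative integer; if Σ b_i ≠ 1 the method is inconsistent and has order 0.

b = (9/7)
c = (0)
Σ b_i: 9/7·1 = 9/7 ≠ 1 ⇒ order 0.

0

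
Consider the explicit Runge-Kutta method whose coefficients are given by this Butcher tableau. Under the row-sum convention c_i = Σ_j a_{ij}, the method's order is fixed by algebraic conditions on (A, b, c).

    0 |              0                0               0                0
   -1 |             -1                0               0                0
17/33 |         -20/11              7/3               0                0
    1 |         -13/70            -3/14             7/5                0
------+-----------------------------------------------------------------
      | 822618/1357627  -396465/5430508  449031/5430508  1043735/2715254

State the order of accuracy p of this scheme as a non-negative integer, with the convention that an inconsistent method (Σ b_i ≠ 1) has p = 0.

3

b = (822618/1357627, -396465/5430508, 449031/5430508, 1043735/2715254)
c = (0, -1, 17/33, 1)
Ac = (0, 0, -7/3, 2161/2310)
Σ b_i: 822618/1357627·1 + (-396465/5430508)·1 + 449031/5430508·1 + 1043735/2715254·1 = 1 ✓
b·c: (-396465/5430508)·(-1) + 449031/5430508·17/33 + 1043735/2715254·1 = 1/2 ✓
b·c²: (-396465/5430508)·1 + 449031/5430508·289/1089 + 1043735/2715254·1 = 1/3 ✓
b·Ac: 449031/5430508·(-7/3) + 1043735/2715254·2161/2310 = 1/6 ✓
b·c³: (-396465/5430508)·(-1) + 449031/5430508·4913/35937 + 1043735/2715254·1 = 125993473/268810146 ≠ 1/4 ⇒ order 3.
b·(c∘Ac): 449031/5430508·(-119/99) + 1043735/2715254·2161/2310 = 2119619/8145762 ≠ 1/8
b·Ac²: 449031/5430508·7/3 + 1043735/2715254·11987/76230 = 68111459/268810146 ≠ 1/12
b·A²c: 1043735/2715254·(-49/15) = -10228603/8145762 ≠ 1/24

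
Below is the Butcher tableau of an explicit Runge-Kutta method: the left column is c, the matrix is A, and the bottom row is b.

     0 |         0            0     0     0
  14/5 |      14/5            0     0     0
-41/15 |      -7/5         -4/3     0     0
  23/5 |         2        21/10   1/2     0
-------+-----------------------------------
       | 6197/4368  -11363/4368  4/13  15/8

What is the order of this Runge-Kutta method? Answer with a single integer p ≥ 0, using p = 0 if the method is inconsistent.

b = (6197/4368, -11363/4368, 4/13, 15/8)
c = (0, 14/5, -41/15, 23/5)
Ac = (0, 0, -56/15, 677/150)
Σ b_i: 6197/4368·1 + (-11363/4368)·1 + 4/13·1 + 15/8·1 = 1 ✓
b·c: (-11363/4368)·14/5 + 4/13·(-41/15) + 15/8·23/5 = 1/2 ✓
b·c²: (-11363/4368)·196/25 + 4/13·1681/225 + 15/8·529/25 = 504941/23400 ≠ 1/3 ⇒ order 2.
b·Ac: 4/13·(-56/15) + 15/8·677/150 = 22819/3120 ≠ 1/6

2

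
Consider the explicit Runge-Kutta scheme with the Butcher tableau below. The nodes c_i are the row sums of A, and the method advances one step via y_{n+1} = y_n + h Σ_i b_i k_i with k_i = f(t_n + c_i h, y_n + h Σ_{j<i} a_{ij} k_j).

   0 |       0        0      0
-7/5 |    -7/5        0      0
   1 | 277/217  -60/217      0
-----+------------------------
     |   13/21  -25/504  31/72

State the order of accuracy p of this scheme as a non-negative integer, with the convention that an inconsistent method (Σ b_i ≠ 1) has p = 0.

3

b = (13/21, -25/504, 31/72)
c = (0, -7/5, 1)
Ac = (0, 0, 12/31)
Σ b_i: 13/21·1 + (-25/504)·1 + 31/72·1 = 1 ✓
b·c: (-25/504)·(-7/5) + 31/72·1 = 1/2 ✓
b·c²: (-25/504)·49/25 + 31/72·1 = 1/3 ✓
b·Ac: 31/72·12/31 = 1/6 ✓; 3 stages ⇒ order 3.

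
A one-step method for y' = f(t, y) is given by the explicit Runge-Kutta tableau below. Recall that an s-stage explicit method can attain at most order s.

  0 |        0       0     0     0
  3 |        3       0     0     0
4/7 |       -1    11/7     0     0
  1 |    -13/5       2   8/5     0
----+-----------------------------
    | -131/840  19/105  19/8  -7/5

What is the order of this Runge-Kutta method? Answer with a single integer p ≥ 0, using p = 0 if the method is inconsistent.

2

b = (-131/840, 19/105, 19/8, -7/5)
c = (0, 3, 4/7, 1)
Ac = (0, 0, 33/7, 242/35)
Σ b_i: (-131/840)·1 + 19/105·1 + 19/8·1 + (-7/5)·1 = 1 ✓
b·c: 19/105·3 + 19/8·4/7 + (-7/5)·1 = 1/2 ✓
b·c²: 19/105·9 + 19/8·16/49 + (-7/5)·1 = 246/245 ≠ 1/3 ⇒ order 2.
b·Ac: 19/8·33/7 + (-7/5)·242/35 = 2123/1400 ≠ 1/6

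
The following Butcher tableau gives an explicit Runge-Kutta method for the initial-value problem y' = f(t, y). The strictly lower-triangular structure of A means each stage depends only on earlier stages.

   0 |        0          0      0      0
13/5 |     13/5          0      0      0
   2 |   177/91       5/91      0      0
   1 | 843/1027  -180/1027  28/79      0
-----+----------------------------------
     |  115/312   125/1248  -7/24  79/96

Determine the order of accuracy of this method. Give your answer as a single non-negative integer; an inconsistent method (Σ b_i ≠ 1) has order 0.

4

b = (115/312, 125/1248, -7/24, 79/96)
c = (0, 13/5, 2, 1)
Ac = (0, 0, 1/7, 20/79)
Σ b_i: 115/312·1 + 125/1248·1 + (-7/24)·1 + 79/96·1 = 1 ✓
b·c: 125/1248·13/5 + (-7/24)·2 + 79/96·1 = 1/2 ✓
b·c²: 125/1248·169/25 + (-7/24)·4 + 79/96·1 = 1/3 ✓
b·Ac: (-7/24)·1/7 + 79/96·20/79 = 1/6 ✓
b·c³: 125/1248·2197/125 + (-7/24)·8 + 79/96·1 = 1/4 ✓
b·(c∘Ac): (-7/24)·2/7 + 79/96·20/79 = 1/8 ✓
b·Ac²: (-7/24)·13/35 + 79/96·92/395 = 1/12 ✓
b·A²c: 79/96·4/79 = 1/24 ✓; 4 stages ⇒ order 4.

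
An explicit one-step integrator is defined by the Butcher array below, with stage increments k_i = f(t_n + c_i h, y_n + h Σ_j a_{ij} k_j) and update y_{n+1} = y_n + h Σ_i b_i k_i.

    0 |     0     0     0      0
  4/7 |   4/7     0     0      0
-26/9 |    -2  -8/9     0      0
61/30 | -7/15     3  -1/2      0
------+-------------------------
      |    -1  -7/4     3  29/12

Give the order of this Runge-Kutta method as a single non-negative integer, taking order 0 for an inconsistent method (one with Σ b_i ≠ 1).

0

b = (-1, -7/4, 3, 29/12)
c = (0, 4/7, -26/9, 61/30)
Ac = (0, 0, -32/63, 199/63)
Σ b_i: (-1)·1 + (-7/4)·1 + 3·1 + 29/12·1 = 8/3 ≠ 1 ⇒ order 0.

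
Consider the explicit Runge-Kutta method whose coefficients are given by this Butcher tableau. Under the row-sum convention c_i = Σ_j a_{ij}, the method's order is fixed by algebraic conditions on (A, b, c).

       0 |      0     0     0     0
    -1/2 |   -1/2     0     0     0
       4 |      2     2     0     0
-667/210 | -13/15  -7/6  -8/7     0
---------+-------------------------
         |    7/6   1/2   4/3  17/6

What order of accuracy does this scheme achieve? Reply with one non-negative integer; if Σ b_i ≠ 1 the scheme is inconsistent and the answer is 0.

b = (7/6, 1/2, 4/3, 17/6)
c = (0, -1/2, 4, -667/210)
Ac = (0, 0, -1, -335/84)
Σ b_i: 7/6·1 + 1/2·1 + 4/3·1 + 17/6·1 = 35/6 ≠ 1 ⇒ order 0.

0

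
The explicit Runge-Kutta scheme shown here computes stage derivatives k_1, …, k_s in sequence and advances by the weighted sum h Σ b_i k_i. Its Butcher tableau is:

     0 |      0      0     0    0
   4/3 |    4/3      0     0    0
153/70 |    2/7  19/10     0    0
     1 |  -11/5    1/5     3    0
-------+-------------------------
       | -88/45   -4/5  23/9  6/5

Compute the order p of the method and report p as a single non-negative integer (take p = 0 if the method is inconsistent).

1

b = (-88/45, -4/5, 23/9, 6/5)
c = (0, 4/3, 153/70, 1)
Ac = (0, 0, 38/15, 1433/210)
Σ b_i: (-88/45)·1 + (-4/5)·1 + 23/9·1 + 6/5·1 = 1 ✓
b·c: (-4/5)·4/3 + 23/9·153/70 + 6/5·1 = 1201/210 ≠ 1/2 ⇒ order 1.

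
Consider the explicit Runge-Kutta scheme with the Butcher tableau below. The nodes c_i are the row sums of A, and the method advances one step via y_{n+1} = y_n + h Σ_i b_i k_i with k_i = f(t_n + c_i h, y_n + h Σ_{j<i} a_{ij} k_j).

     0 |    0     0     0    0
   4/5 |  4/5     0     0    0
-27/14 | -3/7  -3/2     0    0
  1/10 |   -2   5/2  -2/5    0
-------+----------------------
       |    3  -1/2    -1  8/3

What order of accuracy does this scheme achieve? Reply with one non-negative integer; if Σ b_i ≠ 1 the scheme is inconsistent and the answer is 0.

0

b = (3, -1/2, -1, 8/3)
c = (0, 4/5, -27/14, 1/10)
Ac = (0, 0, -6/5, 97/35)
Σ b_i: 3·1 + (-1/2)·1 + (-1)·1 + 8/3·1 = 25/6 ≠ 1 ⇒ order 0.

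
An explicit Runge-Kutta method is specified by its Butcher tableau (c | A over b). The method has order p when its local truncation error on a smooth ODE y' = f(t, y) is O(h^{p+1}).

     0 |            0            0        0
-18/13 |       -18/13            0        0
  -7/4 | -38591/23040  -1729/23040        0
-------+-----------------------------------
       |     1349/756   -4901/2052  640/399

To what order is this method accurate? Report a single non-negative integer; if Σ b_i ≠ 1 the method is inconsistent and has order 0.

b = (1349/756, -4901/2052, 640/399)
c = (0, -18/13, -7/4)
Ac = (0, 0, 133/1280)
Σ b_i: 1349/756·1 + (-4901/2052)·1 + 640/399·1 = 1 ✓
b·c: (-4901/2052)·(-18/13) + 640/399·(-7/4) = 1/2 ✓
b·c²: (-4901/2052)·324/169 + 640/399·49/16 = 1/3 ✓
b·Ac: 640/399·133/1280 = 1/6 ✓; 3 stages ⇒ order 3.

3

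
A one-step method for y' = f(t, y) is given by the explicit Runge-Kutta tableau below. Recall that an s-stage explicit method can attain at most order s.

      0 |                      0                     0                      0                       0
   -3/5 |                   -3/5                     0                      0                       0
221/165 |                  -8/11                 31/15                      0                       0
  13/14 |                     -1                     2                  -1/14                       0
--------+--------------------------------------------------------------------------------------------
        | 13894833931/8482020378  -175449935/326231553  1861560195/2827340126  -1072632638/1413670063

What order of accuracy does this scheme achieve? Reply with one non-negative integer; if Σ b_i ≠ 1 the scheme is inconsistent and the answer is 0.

3

b = (13894833931/8482020378, -175449935/326231553, 1861560195/2827340126, -1072632638/1413670063)
c = (0, -3/5, 221/165, 13/14)
Ac = (0, 0, -31/25, -2993/2310)
Σ b_i: 13894833931/8482020378·1 + (-175449935/326231553)·1 + 1861560195/2827340126·1 + (-1072632638/1413670063)·1 = 1 ✓
b·c: (-175449935/326231553)·(-3/5) + 1861560195/2827340126·221/165 + (-1072632638/1413670063)·13/14 = 1/2 ✓
b·c²: (-175449935/326231553)·9/25 + 1861560195/2827340126·48841/27225 + (-1072632638/1413670063)·169/196 = 1/3 ✓
b·Ac: 1861560195/2827340126·(-31/25) + (-1072632638/1413670063)·(-2993/2310) = 1/6 ✓
b·c³: (-175449935/326231553)·(-27/125) + 1861560195/2827340126·10793861/4492125 + (-1072632638/1413670063)·2197/2744 = 328786440973/301437954972 ≠ 1/4 ⇒ order 3.
b·(c∘Ac): 1861560195/2827340126·(-6851/4125) + (-1072632638/1413670063)·(-38909/32340) = -1473321029/8155788825 ≠ 1/8
b·Ac²: 1861560195/2827340126·93/125 + (-1072632638/1413670063)·225587/381150 = 4390518623/107656412490 ≠ 1/12
b·A²c: (-1072632638/1413670063)·31/350 = -2375115127/35341751575 ≠ 1/24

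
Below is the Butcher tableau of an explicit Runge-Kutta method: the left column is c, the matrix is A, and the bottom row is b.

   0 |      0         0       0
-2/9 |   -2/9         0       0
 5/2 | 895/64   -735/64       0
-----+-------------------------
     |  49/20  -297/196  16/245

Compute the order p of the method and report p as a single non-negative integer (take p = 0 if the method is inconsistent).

3

b = (49/20, -297/196, 16/245)
c = (0, -2/9, 5/2)
Ac = (0, 0, 245/96)
Σ b_i: 49/20·1 + (-297/196)·1 + 16/245·1 = 1 ✓
b·c: (-297/196)·(-2/9) + 16/245·5/2 = 1/2 ✓
b·c²: (-297/196)·4/81 + 16/245·25/4 = 1/3 ✓
b·Ac: 16/245·245/96 = 1/6 ✓; 3 stages ⇒ order 3.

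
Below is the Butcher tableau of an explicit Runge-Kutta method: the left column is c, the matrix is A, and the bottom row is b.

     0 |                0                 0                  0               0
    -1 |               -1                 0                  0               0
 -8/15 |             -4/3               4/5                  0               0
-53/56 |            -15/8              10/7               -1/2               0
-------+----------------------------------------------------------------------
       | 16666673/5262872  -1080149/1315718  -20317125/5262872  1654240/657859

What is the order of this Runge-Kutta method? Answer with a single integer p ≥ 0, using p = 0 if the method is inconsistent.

b = (16666673/5262872, -1080149/1315718, -20317125/5262872, 1654240/657859)
c = (0, -1, -8/15, -53/56)
Ac = (0, 0, -4/5, -122/105)
Σ b_i: 16666673/5262872·1 + (-1080149/1315718)·1 + (-20317125/5262872)·1 + 1654240/657859·1 = 1 ✓
b·c: (-1080149/1315718)·(-1) + (-20317125/5262872)·(-8/15) + 1654240/657859·(-53/56) = 1/2 ✓
b·c²: (-1080149/1315718)·1 + (-20317125/5262872)·64/225 + 1654240/657859·2809/3136 = 1/3 ✓
b·Ac: (-20317125/5262872)·(-4/5) + 1654240/657859·(-122/105) = 1/6 ✓
b·c³: (-1080149/1315718)·(-1) + (-20317125/5262872)·(-512/3375) + 1654240/657859·(-148877/175616) = -480836947/663121872 ≠ 1/4 ⇒ order 3.
b·(c∘Ac): (-20317125/5262872)·32/75 + 1654240/657859·3233/2940 = 2206564/1973577 ≠ 1/8
b·Ac²: (-20317125/5262872)·4/5 + 1654240/657859·2026/1575 = 8659603/59207310 ≠ 1/12
b·A²c: 1654240/657859·2/5 = 661696/657859 ≠ 1/24

3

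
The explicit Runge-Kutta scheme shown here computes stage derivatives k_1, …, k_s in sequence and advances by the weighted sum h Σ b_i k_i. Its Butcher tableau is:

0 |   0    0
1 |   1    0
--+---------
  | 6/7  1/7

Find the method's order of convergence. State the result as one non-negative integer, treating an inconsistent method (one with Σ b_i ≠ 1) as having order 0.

b = (6/7, 1/7)
c = (0, 1)
Σ b_i: 6/7·1 + 1/7·1 = 1 ✓
b·c: 1/7·1 = 1/7 ≠ 1/2 ⇒ order 1.

1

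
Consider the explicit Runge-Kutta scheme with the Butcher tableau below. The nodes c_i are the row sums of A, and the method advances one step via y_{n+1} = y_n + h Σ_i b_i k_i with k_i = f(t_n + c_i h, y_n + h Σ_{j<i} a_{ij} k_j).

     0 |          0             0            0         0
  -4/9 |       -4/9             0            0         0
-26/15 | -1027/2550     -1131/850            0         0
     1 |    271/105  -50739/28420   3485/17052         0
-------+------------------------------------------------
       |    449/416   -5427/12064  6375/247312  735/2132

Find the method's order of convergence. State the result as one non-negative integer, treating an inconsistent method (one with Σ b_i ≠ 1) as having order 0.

4

b = (449/416, -5427/12064, 6375/247312, 735/2132)
c = (0, -4/9, -26/15, 1)
Ac = (0, 0, 754/1275, 1937/4410)
Σ b_i: 449/416·1 + (-5427/12064)·1 + 6375/247312·1 + 735/2132·1 = 1 ✓
b·c: (-5427/12064)·(-4/9) + 6375/247312·(-26/15) + 735/2132·1 = 1/2 ✓
b·c²: (-5427/12064)·16/81 + 6375/247312·676/225 + 735/2132·1 = 1/3 ✓
b·Ac: 6375/247312·754/1275 + 735/2132·1937/4410 = 1/6 ✓
b·c³: (-5427/12064)·(-64/729) + 6375/247312·(-17576/3375) + 735/2132·1 = 1/4 ✓
b·(c∘Ac): 6375/247312·(-19604/19125) + 735/2132·1937/4410 = 1/8 ✓
b·Ac²: 6375/247312·(-3016/11475) + 735/2132·247/945 = 1/12 ✓
b·A²c: 735/2132·533/4410 = 1/24 ✓; 4 stages ⇒ order 4.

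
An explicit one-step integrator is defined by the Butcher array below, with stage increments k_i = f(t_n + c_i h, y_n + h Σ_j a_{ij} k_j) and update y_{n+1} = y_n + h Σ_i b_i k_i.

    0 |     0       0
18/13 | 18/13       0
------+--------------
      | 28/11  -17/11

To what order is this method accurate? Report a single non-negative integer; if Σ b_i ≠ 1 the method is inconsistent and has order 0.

1

b = (28/11, -17/11)
c = (0, 18/13)
Σ b_i: 28/11·1 + (-17/11)·1 = 1 ✓
b·c: (-17/11)·18/13 = -306/143 ≠ 1/2 ⇒ order 1.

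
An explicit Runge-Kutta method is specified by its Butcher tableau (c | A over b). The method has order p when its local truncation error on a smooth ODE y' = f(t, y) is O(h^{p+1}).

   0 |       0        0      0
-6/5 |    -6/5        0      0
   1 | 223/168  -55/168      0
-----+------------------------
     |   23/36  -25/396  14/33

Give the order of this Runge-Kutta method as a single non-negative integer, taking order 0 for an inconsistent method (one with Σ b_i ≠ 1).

3

b = (23/36, -25/396, 14/33)
c = (0, -6/5, 1)
Ac = (0, 0, 11/28)
Σ b_i: 23/36·1 + (-25/396)·1 + 14/33·1 = 1 ✓
b·c: (-25/396)·(-6/5) + 14/33·1 = 1/2 ✓
b·c²: (-25/396)·36/25 + 14/33·1 = 1/3 ✓
b·Ac: 14/33·11/28 = 1/6 ✓; 3 stages ⇒ order 3.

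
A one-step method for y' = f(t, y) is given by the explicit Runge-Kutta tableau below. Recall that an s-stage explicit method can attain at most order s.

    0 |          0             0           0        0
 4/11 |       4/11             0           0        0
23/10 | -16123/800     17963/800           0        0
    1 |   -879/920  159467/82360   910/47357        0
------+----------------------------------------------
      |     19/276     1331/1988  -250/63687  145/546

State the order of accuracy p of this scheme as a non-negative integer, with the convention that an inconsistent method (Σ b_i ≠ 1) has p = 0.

4

b = (19/276, 1331/1988, -250/63687, 145/546)
c = (0, 4/11, 23/10, 1)
Ac = (0, 0, 1633/200, 217/290)
Σ b_i: 19/276·1 + 1331/1988·1 + (-250/63687)·1 + 145/546·1 = 1 ✓
b·c: 1331/1988·4/11 + (-250/63687)·23/10 + 145/546·1 = 1/2 ✓
b·c²: 1331/1988·16/121 + (-250/63687)·529/100 + 145/546·1 = 1/3 ✓
b·Ac: (-250/63687)·1633/200 + 145/546·217/290 = 1/6 ✓
b·c³: 1331/1988·64/1331 + (-250/63687)·12167/1000 + 145/546·1 = 1/4 ✓
b·(c∘Ac): (-250/63687)·37559/2000 + 145/546·217/290 = 1/8 ✓
b·Ac²: (-250/63687)·1633/550 + 145/546·1141/3190 = 1/12 ✓
b·A²c: 145/546·91/580 = 1/24 ✓; 4 stages ⇒ order 4.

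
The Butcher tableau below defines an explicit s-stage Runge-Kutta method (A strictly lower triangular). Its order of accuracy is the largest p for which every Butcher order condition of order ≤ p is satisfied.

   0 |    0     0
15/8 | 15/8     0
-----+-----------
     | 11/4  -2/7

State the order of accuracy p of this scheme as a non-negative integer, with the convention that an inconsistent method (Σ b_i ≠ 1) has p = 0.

0

b = (11/4, -2/7)
c = (0, 15/8)
Σ b_i: 11/4·1 + (-2/7)·1 = 69/28 ≠ 1 ⇒ order 0.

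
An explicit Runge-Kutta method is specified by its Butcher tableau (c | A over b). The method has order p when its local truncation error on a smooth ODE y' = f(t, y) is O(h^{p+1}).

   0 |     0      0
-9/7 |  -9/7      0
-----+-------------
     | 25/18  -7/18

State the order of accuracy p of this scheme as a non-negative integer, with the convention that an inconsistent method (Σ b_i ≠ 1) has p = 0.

2

b = (25/18, -7/18)
c = (0, -9/7)
Σ b_i: 25/18·1 + (-7/18)·1 = 1 ✓
b·c: (-7/18)·(-9/7) = 1/2 ✓; 2 stages ⇒ order 2.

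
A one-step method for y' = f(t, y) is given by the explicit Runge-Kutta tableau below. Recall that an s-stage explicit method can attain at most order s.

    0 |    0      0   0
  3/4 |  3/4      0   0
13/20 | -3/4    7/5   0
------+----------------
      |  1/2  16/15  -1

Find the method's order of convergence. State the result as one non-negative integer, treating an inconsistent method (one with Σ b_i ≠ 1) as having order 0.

b = (1/2, 16/15, -1)
c = (0, 3/4, 13/20)
Ac = (0, 0, 21/20)
Σ b_i: 1/2·1 + 16/15·1 + (-1)·1 = 17/30 ≠ 1 ⇒ order 0.

0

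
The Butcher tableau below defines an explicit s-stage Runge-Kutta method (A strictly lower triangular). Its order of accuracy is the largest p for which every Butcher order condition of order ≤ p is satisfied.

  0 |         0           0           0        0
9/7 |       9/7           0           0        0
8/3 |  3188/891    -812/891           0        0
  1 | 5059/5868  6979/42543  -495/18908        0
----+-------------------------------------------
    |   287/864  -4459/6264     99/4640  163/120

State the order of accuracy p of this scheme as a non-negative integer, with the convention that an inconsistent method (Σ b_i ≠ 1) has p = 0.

b = (287/864, -4459/6264, 99/4640, 163/120)
c = (0, 9/7, 8/3, 1)
Ac = (0, 0, -116/99, 23/163)
Σ b_i: 287/864·1 + (-4459/6264)·1 + 99/4640·1 + 163/120·1 = 1 ✓
b·c: (-4459/6264)·9/7 + 99/4640·8/3 + 163/120·1 = 1/2 ✓
b·c²: (-4459/6264)·81/49 + 99/4640·64/9 + 163/120·1 = 1/3 ✓
b·Ac: 99/4640·(-116/99) + 163/120·23/163 = 1/6 ✓
b·c³: (-4459/6264)·729/343 + 99/4640·512/27 + 163/120·1 = 1/4 ✓
b·(c∘Ac): 99/4640·(-928/297) + 163/120·23/163 = 1/8 ✓
b·Ac²: 99/4640·(-116/77) + 163/120·97/1141 = 1/12 ✓
b·A²c: 163/120·5/163 = 1/24 ✓; 4 stages ⇒ order 4.

4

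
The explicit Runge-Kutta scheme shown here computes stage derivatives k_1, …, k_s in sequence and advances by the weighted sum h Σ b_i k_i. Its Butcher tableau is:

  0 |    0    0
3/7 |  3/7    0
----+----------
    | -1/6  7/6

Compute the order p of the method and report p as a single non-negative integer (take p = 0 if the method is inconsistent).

2

b = (-1/6, 7/6)
c = (0, 3/7)
Σ b_i: (-1/6)·1 + 7/6·1 = 1 ✓
b·c: 7/6·3/7 = 1/2 ✓; 2 stages ⇒ order 2.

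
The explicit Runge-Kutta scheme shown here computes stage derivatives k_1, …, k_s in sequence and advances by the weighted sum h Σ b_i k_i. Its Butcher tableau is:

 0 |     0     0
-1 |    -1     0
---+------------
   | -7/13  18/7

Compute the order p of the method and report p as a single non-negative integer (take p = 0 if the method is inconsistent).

0

b = (-7/13, 18/7)
c = (0, -1)
Σ b_i: (-7/13)·1 + 18/7·1 = 185/91 ≠ 1 ⇒ order 0.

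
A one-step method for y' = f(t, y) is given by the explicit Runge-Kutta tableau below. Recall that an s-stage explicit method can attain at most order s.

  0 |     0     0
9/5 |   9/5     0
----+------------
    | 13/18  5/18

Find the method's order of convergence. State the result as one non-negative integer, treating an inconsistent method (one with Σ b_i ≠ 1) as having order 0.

b = (13/18, 5/18)
c = (0, 9/5)
Σ b_i: 13/18·1 + 5/18·1 = 1 ✓
b·c: 5/18·9/5 = 1/2 ✓; 2 stages ⇒ order 2.

2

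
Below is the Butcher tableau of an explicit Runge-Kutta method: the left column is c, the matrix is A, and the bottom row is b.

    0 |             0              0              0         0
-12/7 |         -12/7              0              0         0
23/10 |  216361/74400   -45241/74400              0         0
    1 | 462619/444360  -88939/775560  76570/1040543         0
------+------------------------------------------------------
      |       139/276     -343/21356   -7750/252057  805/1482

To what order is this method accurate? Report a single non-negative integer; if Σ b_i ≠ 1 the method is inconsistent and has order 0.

b = (139/276, -343/21356, -7750/252057, 805/1482)
c = (0, -12/7, 23/10, 1)
Ac = (0, 0, 6463/6200, 589/1610)
Σ b_i: 139/276·1 + (-343/21356)·1 + (-7750/252057)·1 + 805/1482·1 = 1 ✓
b·c: (-343/21356)·(-12/7) + (-7750/252057)·23/10 + 805/1482·1 = 1/2 ✓
b·c²: (-343/21356)·144/49 + (-7750/252057)·529/100 + 805/1482·1 = 1/3 ✓
b·Ac: (-7750/252057)·6463/6200 + 805/1482·589/1610 = 1/6 ✓
b·c³: (-343/21356)·(-1728/343) + (-7750/252057)·12167/1000 + 805/1482·1 = 1/4 ✓
b·(c∘Ac): (-7750/252057)·148649/62000 + 805/1482·589/1610 = 1/8 ✓
b·Ac²: (-7750/252057)·(-19389/10850) + 805/1482·589/11270 = 1/12 ✓
b·A²c: 805/1482·247/3220 = 1/24 ✓; 4 stages ⇒ order 4.

4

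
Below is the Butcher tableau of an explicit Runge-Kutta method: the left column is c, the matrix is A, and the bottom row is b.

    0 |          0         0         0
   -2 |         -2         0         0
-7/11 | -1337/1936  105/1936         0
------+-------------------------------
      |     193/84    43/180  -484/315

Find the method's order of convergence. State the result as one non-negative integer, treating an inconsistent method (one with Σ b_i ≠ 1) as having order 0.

b = (193/84, 43/180, -484/315)
c = (0, -2, -7/11)
Ac = (0, 0, -105/968)
Σ b_i: 193/84·1 + 43/180·1 + (-484/315)·1 = 1 ✓
b·c: 43/180·(-2) + (-484/315)·(-7/11) = 1/2 ✓
b·c²: 43/180·4 + (-484/315)·49/121 = 1/3 ✓
b·Ac: (-484/315)·(-105/968) = 1/6 ✓; 3 stages ⇒ order 3.

3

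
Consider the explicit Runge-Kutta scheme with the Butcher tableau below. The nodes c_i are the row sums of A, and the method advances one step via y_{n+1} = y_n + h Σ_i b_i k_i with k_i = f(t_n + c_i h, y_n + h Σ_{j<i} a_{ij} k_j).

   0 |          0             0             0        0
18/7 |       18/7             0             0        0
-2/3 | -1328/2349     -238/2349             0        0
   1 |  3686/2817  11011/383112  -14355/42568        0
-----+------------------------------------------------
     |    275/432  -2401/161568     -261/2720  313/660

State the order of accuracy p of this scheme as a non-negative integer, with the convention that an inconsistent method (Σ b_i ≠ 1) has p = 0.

4

b = (275/432, -2401/161568, -261/2720, 313/660)
c = (0, 18/7, -2/3, 1)
Ac = (0, 0, -68/261, 187/626)
Σ b_i: 275/432·1 + (-2401/161568)·1 + (-261/2720)·1 + 313/660·1 = 1 ✓
b·c: (-2401/161568)·18/7 + (-261/2720)·(-2/3) + 313/660·1 = 1/2 ✓
b·c²: (-2401/161568)·324/49 + (-261/2720)·4/9 + 313/660·1 = 1/3 ✓
b·Ac: (-261/2720)·(-68/261) + 313/660·187/626 = 1/6 ✓
b·c³: (-2401/161568)·5832/343 + (-261/2720)·(-8/27) + 313/660·1 = 1/4 ✓
b·(c∘Ac): (-261/2720)·136/783 + 313/660·187/626 = 1/8 ✓
b·Ac²: (-261/2720)·(-136/203) + 313/660·88/2191 = 1/12 ✓
b·A²c: 313/660·55/626 = 1/24 ✓; 4 stages ⇒ order 4.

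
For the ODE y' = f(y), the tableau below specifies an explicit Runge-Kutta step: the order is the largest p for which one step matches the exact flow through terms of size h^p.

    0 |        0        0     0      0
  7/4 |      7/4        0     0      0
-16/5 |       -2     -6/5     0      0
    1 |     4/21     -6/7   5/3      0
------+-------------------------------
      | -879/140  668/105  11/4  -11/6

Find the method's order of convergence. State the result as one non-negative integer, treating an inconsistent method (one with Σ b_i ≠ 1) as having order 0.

b = (-879/140, 668/105, 11/4, -11/6)
c = (0, 7/4, -16/5, 1)
Ac = (0, 0, -21/10, -41/6)
Σ b_i: (-879/140)·1 + 668/105·1 + 11/4·1 + (-11/6)·1 = 1 ✓
b·c: 668/105·7/4 + 11/4·(-16/5) + (-11/6)·1 = 1/2 ✓
b·c²: 668/105·49/16 + 11/4·256/25 + (-11/6)·1 = 4581/100 ≠ 1/3 ⇒ order 2.
b·Ac: 11/4·(-21/10) + (-11/6)·(-41/6) = 2431/360 ≠ 1/6

2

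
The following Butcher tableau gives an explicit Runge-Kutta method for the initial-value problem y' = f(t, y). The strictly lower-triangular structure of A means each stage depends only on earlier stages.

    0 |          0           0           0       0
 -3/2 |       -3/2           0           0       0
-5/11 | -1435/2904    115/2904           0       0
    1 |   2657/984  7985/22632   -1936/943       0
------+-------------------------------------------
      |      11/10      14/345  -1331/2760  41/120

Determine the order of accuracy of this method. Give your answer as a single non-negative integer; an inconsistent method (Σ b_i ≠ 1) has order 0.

4

b = (11/10, 14/345, -1331/2760, 41/120)
c = (0, -3/2, -5/11, 1)
Ac = (0, 0, -115/1936, 265/656)
Σ b_i: 11/10·1 + 14/345·1 + (-1331/2760)·1 + 41/120·1 = 1 ✓
b·c: 14/345·(-3/2) + (-1331/2760)·(-5/11) + 41/120·1 = 1/2 ✓
b·c²: 14/345·9/4 + (-1331/2760)·25/121 + 41/120·1 = 1/3 ✓
b·Ac: (-1331/2760)·(-115/1936) + 41/120·265/656 = 1/6 ✓
b·c³: 14/345·(-27/8) + (-1331/2760)·(-125/1331) + 41/120·1 = 1/4 ✓
b·(c∘Ac): (-1331/2760)·575/21296 + 41/120·265/656 = 1/8 ✓
b·Ac²: (-1331/2760)·345/3872 + 41/120·485/1312 = 1/12 ✓
b·A²c: 41/120·5/41 = 1/24 ✓; 4 stages ⇒ order 4.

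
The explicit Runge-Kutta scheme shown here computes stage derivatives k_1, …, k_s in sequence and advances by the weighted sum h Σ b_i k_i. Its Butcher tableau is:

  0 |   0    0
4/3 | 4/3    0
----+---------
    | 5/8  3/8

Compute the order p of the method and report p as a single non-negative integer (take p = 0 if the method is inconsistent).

2

b = (5/8, 3/8)
c = (0, 4/3)
Σ b_i: 5/8·1 + 3/8·1 = 1 ✓
b·c: 3/8·4/3 = 1/2 ✓; 2 stages ⇒ order 2.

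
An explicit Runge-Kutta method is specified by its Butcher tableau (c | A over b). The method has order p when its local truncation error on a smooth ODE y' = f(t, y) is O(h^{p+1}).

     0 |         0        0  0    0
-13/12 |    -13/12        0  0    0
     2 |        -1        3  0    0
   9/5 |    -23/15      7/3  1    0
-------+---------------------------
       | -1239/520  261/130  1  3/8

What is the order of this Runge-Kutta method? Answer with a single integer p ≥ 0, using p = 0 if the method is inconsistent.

b = (-1239/520, 261/130, 1, 3/8)
c = (0, -13/12, 2, 9/5)
Ac = (0, 0, -13/4, -19/36)
Σ b_i: (-1239/520)·1 + 261/130·1 + 1·1 + 3/8·1 = 1 ✓
b·c: 261/130·(-13/12) + 1·2 + 3/8·9/5 = 1/2 ✓
b·c²: 261/130·169/144 + 1·4 + 3/8·81/25 = 6057/800 ≠ 1/3 ⇒ order 2.
b·Ac: 1·(-13/4) + 3/8·(-19/36) = -331/96 ≠ 1/6

2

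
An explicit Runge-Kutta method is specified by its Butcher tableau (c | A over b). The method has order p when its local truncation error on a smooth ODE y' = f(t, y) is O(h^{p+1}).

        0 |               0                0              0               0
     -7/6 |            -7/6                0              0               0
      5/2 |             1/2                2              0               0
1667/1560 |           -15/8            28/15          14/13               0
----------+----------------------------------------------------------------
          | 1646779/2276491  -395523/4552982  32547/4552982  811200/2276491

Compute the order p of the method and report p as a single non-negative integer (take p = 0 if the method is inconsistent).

b = (1646779/2276491, -395523/4552982, 32547/4552982, 811200/2276491)
c = (0, -7/6, 5/2, 1667/1560)
Ac = (0, 0, -7/3, 301/585)
Σ b_i: 1646779/2276491·1 + (-395523/4552982)·1 + 32547/4552982·1 + 811200/2276491·1 = 1 ✓
b·c: (-395523/4552982)·(-7/6) + 32547/4552982·5/2 + 811200/2276491·1667/1560 = 1/2 ✓
b·c²: (-395523/4552982)·49/36 + 32547/4552982·25/4 + 811200/2276491·2778889/2433600 = 1/3 ✓
b·Ac: 32547/4552982·(-7/3) + 811200/2276491·301/585 = 1/6 ✓
b·c³: (-395523/4552982)·(-343/216) + 32547/4552982·125/8 + 811200/2276491·4632407963/3796416000 = 520864657/760998420 ≠ 1/4 ⇒ order 3.
b·(c∘Ac): 32547/4552982·(-35/6) + 811200/2276491·501767/912600 = 257941/1672524 ≠ 1/8
b·Ac²: 32547/4552982·49/18 + 811200/2276491·32543/3510 = 38907509/11707668 ≠ 1/12
b·A²c: 811200/2276491·(-98/39) = -41600/46459 ≠ 1/24

3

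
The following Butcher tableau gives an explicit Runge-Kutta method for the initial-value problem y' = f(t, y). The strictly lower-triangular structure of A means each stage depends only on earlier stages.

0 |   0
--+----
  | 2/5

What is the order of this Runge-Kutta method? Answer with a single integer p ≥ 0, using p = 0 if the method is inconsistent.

0

b = (2/5)
c = (0)
Σ b_i: 2/5·1 = 2/5 ≠ 1 ⇒ order 0.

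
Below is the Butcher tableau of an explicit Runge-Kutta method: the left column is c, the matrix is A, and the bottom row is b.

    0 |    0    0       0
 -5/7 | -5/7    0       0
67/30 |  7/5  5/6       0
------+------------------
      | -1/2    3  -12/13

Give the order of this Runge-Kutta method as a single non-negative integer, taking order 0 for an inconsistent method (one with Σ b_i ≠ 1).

0

b = (-1/2, 3, -12/13)
c = (0, -5/7, 67/30)
Ac = (0, 0, -25/42)
Σ b_i: (-1/2)·1 + 3·1 + (-12/13)·1 = 41/26 ≠ 1 ⇒ order 0.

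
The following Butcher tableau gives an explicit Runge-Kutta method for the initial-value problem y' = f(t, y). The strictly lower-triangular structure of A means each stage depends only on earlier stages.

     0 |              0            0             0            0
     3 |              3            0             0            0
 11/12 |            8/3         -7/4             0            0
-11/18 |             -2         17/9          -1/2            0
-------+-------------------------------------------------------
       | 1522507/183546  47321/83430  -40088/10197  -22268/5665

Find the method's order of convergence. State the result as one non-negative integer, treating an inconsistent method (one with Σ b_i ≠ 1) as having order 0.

3

b = (1522507/183546, 47321/83430, -40088/10197, -22268/5665)
c = (0, 3, 11/12, -11/18)
Ac = (0, 0, -21/4, 125/24)
Σ b_i: 1522507/183546·1 + 47321/83430·1 + (-40088/10197)·1 + (-22268/5665)·1 = 1 ✓
b·c: 47321/83430·3 + (-40088/10197)·11/12 + (-22268/5665)·(-11/18) = 1/2 ✓
b·c²: 47321/83430·9 + (-40088/10197)·121/144 + (-22268/5665)·121/324 = 1/3 ✓
b·Ac: (-40088/10197)·(-21/4) + (-22268/5665)·125/24 = 1/6 ✓
b·c³: 47321/83430·27 + (-40088/10197)·1331/1728 + (-22268/5665)·(-1331/5832) = 7919095/600696 ≠ 1/4 ⇒ order 3.
b·(c∘Ac): (-40088/10197)·(-77/16) + (-22268/5665)·(-1375/432) = 349637/11124 ≠ 1/8
b·Ac²: (-40088/10197)·(-63/4) + (-22268/5665)·4775/288 = -24127/7416 ≠ 1/12
b·A²c: (-22268/5665)·21/8 = -116907/11330 ≠ 1/24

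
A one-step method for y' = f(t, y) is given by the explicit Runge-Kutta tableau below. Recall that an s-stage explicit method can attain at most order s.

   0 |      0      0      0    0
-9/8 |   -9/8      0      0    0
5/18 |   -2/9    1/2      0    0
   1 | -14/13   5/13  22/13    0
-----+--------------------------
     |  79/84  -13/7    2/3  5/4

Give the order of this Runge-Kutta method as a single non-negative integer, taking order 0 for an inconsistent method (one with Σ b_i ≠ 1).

b = (79/84, -13/7, 2/3, 5/4)
c = (0, -9/8, 5/18, 1)
Ac = (0, 0, -9/16, 35/936)
Σ b_i: 79/84·1 + (-13/7)·1 + 2/3·1 + 5/4·1 = 1 ✓
b·c: (-13/7)·(-9/8) + 2/3·5/18 + 5/4·1 = 5329/1512 ≠ 1/2 ⇒ order 1.

1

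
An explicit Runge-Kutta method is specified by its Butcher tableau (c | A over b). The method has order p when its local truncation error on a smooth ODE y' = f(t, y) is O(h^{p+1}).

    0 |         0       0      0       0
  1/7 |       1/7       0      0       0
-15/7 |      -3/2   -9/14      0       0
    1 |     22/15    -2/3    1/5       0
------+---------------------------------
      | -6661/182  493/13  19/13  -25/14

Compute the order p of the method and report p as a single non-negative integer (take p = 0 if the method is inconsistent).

2

b = (-6661/182, 493/13, 19/13, -25/14)
c = (0, 1/7, -15/7, 1)
Ac = (0, 0, -9/98, -11/21)
Σ b_i: (-6661/182)·1 + 493/13·1 + 19/13·1 + (-25/14)·1 = 1 ✓
b·c: 493/13·1/7 + 19/13·(-15/7) + (-25/14)·1 = 1/2 ✓
b·c²: 493/13·1/49 + 19/13·225/49 + (-25/14)·1 = 7261/1274 ≠ 1/3 ⇒ order 2.
b·Ac: 19/13·(-9/98) + (-25/14)·(-11/21) = 1531/1911 ≠ 1/6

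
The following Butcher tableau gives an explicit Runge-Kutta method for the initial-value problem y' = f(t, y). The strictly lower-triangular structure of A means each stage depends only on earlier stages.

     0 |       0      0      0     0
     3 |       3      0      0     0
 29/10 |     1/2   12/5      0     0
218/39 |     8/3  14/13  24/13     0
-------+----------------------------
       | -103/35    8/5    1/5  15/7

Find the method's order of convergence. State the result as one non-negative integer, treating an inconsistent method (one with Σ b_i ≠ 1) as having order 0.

b = (-103/35, 8/5, 1/5, 15/7)
c = (0, 3, 29/10, 218/39)
Ac = (0, 0, 36/5, 558/65)
Σ b_i: (-103/35)·1 + 8/5·1 + 1/5·1 + 15/7·1 = 1 ✓
b·c: 8/5·3 + 1/5·29/10 + 15/7·218/39 = 78979/4550 ≠ 1/2 ⇒ order 1.

1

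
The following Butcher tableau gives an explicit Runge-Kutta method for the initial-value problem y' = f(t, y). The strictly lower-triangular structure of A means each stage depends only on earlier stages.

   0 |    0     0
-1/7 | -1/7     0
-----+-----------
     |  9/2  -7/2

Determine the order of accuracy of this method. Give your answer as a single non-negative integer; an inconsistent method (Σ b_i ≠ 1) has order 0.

b = (9/2, -7/2)
c = (0, -1/7)
Σ b_i: 9/2·1 + (-7/2)·1 = 1 ✓
b·c: (-7/2)·(-1/7) = 1/2 ✓; 2 stages ⇒ order 2.

2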